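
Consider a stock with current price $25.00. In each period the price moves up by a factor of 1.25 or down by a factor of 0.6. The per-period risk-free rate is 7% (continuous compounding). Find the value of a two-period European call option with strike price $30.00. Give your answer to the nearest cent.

Risk-neutral probability p = (e^0.07 − 0.6)/(1.25 − 0.6) = 0.4725/0.6500 = 0.7269
Terminal stock prices: S_uu = 39.06, S_ud = 18.75, S_dd = 9
Terminal payoffs (S − K): max(9.062, 0) = 9.062, max(-11.25, 0) = 0, max(-21, 0) = 0
Node u (S = 31.25): V_u = e^(−0.07)·[0.7269·9.0625 + 0.2731·0.0000] = 6.1425
Node d (S = 15): V_d = e^(−0.07)·[0.7269·0.0000 + 0.2731·0.0000] = 0.0000
Node 0 (S = 25): V_0 = e^(−0.07)·[0.7269·6.1425 + 0.2731·0.0000] = 4.1633

$4.16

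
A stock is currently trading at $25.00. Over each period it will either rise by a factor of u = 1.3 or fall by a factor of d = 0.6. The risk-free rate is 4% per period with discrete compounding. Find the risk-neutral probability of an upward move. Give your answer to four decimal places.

Risk-neutral probability p = (1 + 0.04 − 0.6)/(1.3 − 0.6) = 0.4400/0.7000 = 0.6286

p = 0.6286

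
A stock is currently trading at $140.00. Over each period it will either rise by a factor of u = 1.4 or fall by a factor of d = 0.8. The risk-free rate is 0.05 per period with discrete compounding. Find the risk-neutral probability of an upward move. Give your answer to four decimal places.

Risk-neutral probability p = (1 + 0.05 − 0.8)/(1.4 − 0.8) = 0.2500/0.6000 = 0.4167

p = 0.4167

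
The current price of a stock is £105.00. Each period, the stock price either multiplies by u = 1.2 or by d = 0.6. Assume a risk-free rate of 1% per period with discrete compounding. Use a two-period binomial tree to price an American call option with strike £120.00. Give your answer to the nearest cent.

Risk-neutral probability p = (1 + 0.01 − 0.6)/(1.2 − 0.6) = 0.4100/0.6000 = 0.6833
Terminal stock prices: S_uu = 151.2, S_ud = 75.6, S_dd = 37.8
Terminal payoffs (S − K): max(31.2, 0) = 31.2, max(-44.4, 0) = 0, max(-82.2, 0) = 0
Node u (S = 126): continuation = 1/1.01·[0.6833·31.2000 + 0.3167·0.0000] = 21.1089; exercise value = 6.0000 ≤ continuation, so V_u = 21.1089
Node d (S = 63): continuation = 1/1.01·[0.6833·0.0000 + 0.3167·0.0000] = 0.0000; exercise value = 0.0000 ≤ continuation, so V_d = 0.0000
Node 0 (S = 105): continuation = 1/1.01·[0.6833·21.1089 + 0.3167·0.0000] = 14.2816; exercise value = 0.0000 ≤ continuation, so V_0 = 14.2816

£14.28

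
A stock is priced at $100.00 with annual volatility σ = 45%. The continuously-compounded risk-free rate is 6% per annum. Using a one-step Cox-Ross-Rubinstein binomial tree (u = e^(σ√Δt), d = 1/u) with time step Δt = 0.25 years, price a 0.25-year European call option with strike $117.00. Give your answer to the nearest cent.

CRR parameters: u = e^(σ√Δt) = e^(0.45·√0.25) = 1.2523, d = 1/u = 0.7985
Per-period rate: rΔt = 0.06·0.25 = 0.015, so R = e^0.015 = 1.0151
Risk-neutral probability p = (e^0.015 − 0.7985)/(1.2523 − 0.7985) = 0.2166/0.4538 = 0.4773
Terminal stock prices: S_u = 125.2, S_d = 79.85
Terminal payoffs (S − K): max(8.232, 0) = 8.232, max(-37.15, 0) = 0
Node 0 (S = 100): V_0 = e^(−0.015)·[0.4773·8.2323 + 0.5227·0.0000] = 3.8707

$3.87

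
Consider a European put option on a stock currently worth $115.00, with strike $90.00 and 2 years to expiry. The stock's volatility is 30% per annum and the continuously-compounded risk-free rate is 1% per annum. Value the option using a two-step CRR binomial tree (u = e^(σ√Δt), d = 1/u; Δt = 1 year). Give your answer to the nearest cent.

$8.20

CRR parameters: u = e^(σ√Δt) = e^(0.3·√1) = 1.3499, d = 1/u = 0.7408
Per-period rate: rΔt = 0.01·1 = 0.01, so R = e^0.01 = 1.0101
Risk-neutral probability p = (e^0.01 − 0.7408)/(1.3499 − 0.7408) = 0.2692/0.6090 = 0.4421
Terminal stock prices: S_uu = 209.5, S_ud = 115, S_dd = 63.11
Terminal payoffs (K − S): max(-119.5, 0) = 0, max(-25, 0) = 0, max(26.89, 0) = 26.89
Node u (S = 155.2): V_u = e^(−0.01)·[0.4421·0.0000 + 0.5579·0.0000] = 0.0000
Node d (S = 85.19): V_d = e^(−0.01)·[0.4421·0.0000 + 0.5579·26.8867] = 14.8519
Node 0 (S = 115): V_0 = e^(−0.01)·[0.4421·0.0000 + 0.5579·14.8519] = 8.2040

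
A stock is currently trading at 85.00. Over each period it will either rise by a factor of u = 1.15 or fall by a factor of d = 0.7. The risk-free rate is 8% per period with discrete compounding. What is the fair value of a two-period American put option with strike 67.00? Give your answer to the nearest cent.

Risk-neutral probability p = (1 + 0.08 − 0.7)/(1.15 − 0.7) = 0.3800/0.4500 = 0.8444
Terminal stock prices: S_uu = 112.4, S_ud = 68.42, S_dd = 41.65
Terminal payoffs (K − S): max(-45.41, 0) = 0, max(-1.425, 0) = 0, max(25.35, 0) = 25.35
Node u (S = 97.75): continuation = 1/1.08·[0.8444·0.0000 + 0.1556·0.0000] = 0.0000; exercise value = 0.0000 ≤ continuation, so V_u = 0.0000
Node d (S = 59.5): continuation = 1/1.08·[0.8444·0.0000 + 0.1556·25.3500] = 3.6512; exercise value = 7.5000 > continuation, so V_d = 7.5000 (exercise)
Node 0 (S = 85): continuation = 1/1.08·[0.8444·0.0000 + 0.1556·7.5000] = 1.0802; exercise value = 0.0000 ≤ continuation, so V_0 = 1.0802

1.08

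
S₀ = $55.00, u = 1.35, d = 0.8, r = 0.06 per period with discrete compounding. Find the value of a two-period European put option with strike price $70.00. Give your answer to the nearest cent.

Risk-neutral probability p = (1 + 0.06 − 0.8)/(1.35 − 0.8) = 0.2600/0.5500 = 0.4727
Terminal stock prices: S_uu = 100.2, S_ud = 59.4, S_dd = 35.2
Terminal payoffs (K − S): max(-30.24, 0) = 0, max(10.6, 0) = 10.6, max(34.8, 0) = 34.8
Node u (S = 74.25): V_u = 1/1.06·[0.4727·0.0000 + 0.5273·10.6000] = 5.2727
Node d (S = 44): V_d = 1/1.06·[0.4727·10.6000 + 0.5273·34.8000] = 22.0377
Node 0 (S = 55): V_0 = 1/1.06·[0.4727·5.2727 + 0.5273·22.0377] = 13.3136

$13.31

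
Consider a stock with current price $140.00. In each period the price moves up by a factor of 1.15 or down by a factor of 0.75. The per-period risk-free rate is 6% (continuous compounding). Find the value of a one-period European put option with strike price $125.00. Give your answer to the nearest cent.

Risk-neutral probability p = (e^0.06 − 0.75)/(1.15 − 0.75) = 0.3118/0.4000 = 0.7796
Terminal stock prices: S_u = 161, S_d = 105
Terminal payoffs (K − S): max(-36, 0) = 0, max(20, 0) = 20
Node 0 (S = 140): V_0 = e^(−0.06)·[0.7796·0.0000 + 0.2204·20.0000] = 4.1515

$4.15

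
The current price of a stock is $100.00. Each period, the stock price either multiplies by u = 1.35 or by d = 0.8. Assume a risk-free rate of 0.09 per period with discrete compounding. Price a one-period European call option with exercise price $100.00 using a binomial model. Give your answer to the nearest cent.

$16.93

Risk-neutral probability p = (1 + 0.09 − 0.8)/(1.35 − 0.8) = 0.2900/0.5500 = 0.5273
Terminal stock prices: S_u = 135, S_d = 80
Terminal payoffs (S − K): max(35, 0) = 35, max(-20, 0) = 0
Node 0 (S = 100): V_0 = 1/1.09·[0.5273·35.0000 + 0.4727·0.0000] = 16.9308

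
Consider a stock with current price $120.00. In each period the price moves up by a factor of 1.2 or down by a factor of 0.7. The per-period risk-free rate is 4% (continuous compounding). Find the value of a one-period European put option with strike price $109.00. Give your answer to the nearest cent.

$7.65

Risk-neutral probability p = (e^0.04 − 0.7)/(1.2 − 0.7) = 0.3408/0.5000 = 0.6816
Terminal stock prices: S_u = 144, S_d = 84
Terminal payoffs (K − S): max(-35, 0) = 0, max(25, 0) = 25
Node 0 (S = 120): V_0 = e^(−0.04)·[0.6816·0.0000 + 0.3184·25.0000] = 7.6474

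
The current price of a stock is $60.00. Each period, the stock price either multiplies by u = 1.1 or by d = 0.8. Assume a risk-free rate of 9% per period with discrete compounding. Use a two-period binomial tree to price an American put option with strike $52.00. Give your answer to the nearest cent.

$0.12

Risk-neutral probability p = (1 + 0.09 − 0.8)/(1.1 − 0.8) = 0.2900/0.3000 = 0.9667
Terminal stock prices: S_uu = 72.6, S_ud = 52.8, S_dd = 38.4
Terminal payoffs (K − S): max(-20.6, 0) = 0, max(-0.8, 0) = 0, max(13.6, 0) = 13.6
Node u (S = 66): continuation = 1/1.09·[0.9667·0.0000 + 0.0333·0.0000] = 0.0000; exercise value = 0.0000 ≤ continuation, so V_u = 0.0000
Node d (S = 48): continuation = 1/1.09·[0.9667·0.0000 + 0.0333·13.6000] = 0.4159; exercise value = 4.0000 > continuation, so V_d = 4.0000 (exercise)
Node 0 (S = 60): continuation = 1/1.09·[0.9667·0.0000 + 0.0333·4.0000] = 0.1223; exercise value = 0.0000 ≤ continuation, so V_0 = 0.1223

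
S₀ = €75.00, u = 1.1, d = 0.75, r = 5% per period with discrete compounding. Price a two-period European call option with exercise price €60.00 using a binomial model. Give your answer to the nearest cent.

Risk-neutral probability p = (1 + 0.05 − 0.75)/(1.1 − 0.75) = 0.3000/0.3500 = 0.8571
Terminal stock prices: S_uu = 90.75, S_ud = 61.88, S_dd = 42.19
Terminal payoffs (S − K): max(30.75, 0) = 30.75, max(1.875, 0) = 1.875, max(-17.81, 0) = 0
Node u (S = 82.5): V_u = 1/1.05·[0.8571·30.7500 + 0.1429·1.8750] = 25.3571
Node d (S = 56.25): V_d = 1/1.05·[0.8571·1.8750 + 0.1429·0.0000] = 1.5306
Node 0 (S = 75): V_0 = 1/1.05·[0.8571·25.3571 + 0.1429·1.5306] = 20.9080

€20.91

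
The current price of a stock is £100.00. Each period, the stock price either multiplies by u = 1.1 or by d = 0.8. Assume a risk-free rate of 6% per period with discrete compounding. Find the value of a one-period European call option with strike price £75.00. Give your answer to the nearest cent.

£29.25

Risk-neutral probability p = (1 + 0.06 − 0.8)/(1.1 − 0.8) = 0.2600/0.3000 = 0.8667
Terminal stock prices: S_u = 110, S_d = 80
Terminal payoffs (S − K): max(35, 0) = 35, max(5, 0) = 5
Node 0 (S = 100): V_0 = 1/1.06·[0.8667·35.0000 + 0.1333·5.0000] = 29.2453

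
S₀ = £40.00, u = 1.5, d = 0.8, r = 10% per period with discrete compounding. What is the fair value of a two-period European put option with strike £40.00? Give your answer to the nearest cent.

£3.89

Risk-neutral probability p = (1 + 0.1 − 0.8)/(1.5 − 0.8) = 0.3000/0.7000 = 0.4286
Terminal stock prices: S_uu = 90, S_ud = 48, S_dd = 25.6
Terminal payoffs (K − S): max(-50, 0) = 0, max(-8, 0) = 0, max(14.4, 0) = 14.4
Node u (S = 60): V_u = 1/1.1·[0.4286·0.0000 + 0.5714·0.0000] = 0.0000
Node d (S = 32): V_d = 1/1.1·[0.4286·0.0000 + 0.5714·14.4000] = 7.4805
Node 0 (S = 40): V_0 = 1/1.1·[0.4286·0.0000 + 0.5714·7.4805] = 3.8860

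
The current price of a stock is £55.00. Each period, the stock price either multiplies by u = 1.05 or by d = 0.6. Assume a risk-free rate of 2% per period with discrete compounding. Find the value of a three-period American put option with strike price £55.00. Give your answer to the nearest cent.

£3.67

Risk-neutral probability p = (1 + 0.02 − 0.6)/(1.05 − 0.6) = 0.4200/0.4500 = 0.9333
Terminal stock prices: S_uuu = 63.67, S_uud = 36.38, S_udd = 20.79, S_ddd = 11.88
Terminal payoffs (K − S): max(-8.669, 0) = 0, max(18.62, 0) = 18.62, max(34.21, 0) = 34.21, max(43.12, 0) = 43.12
Node uu (S = 60.64): continuation = 1/1.02·[0.9333·0.0000 + 0.0667·18.6175] = 1.2168; exercise value = 0.0000 ≤ continuation, so V_uu = 1.2168
Node ud (S = 34.65): continuation = 1/1.02·[0.9333·18.6175 + 0.0667·34.2100] = 19.2716; exercise value = 20.3500 > continuation, so V_ud = 20.3500 (exercise)
Node dd (S = 19.8): continuation = 1/1.02·[0.9333·34.2100 + 0.0667·43.1200] = 34.1216; exercise value = 35.2000 > continuation, so V_dd = 35.2000 (exercise)
Node u (S = 57.75): continuation = 1/1.02·[0.9333·1.2168 + 0.0667·20.3500] = 2.4435; exercise value = 0.0000 ≤ continuation, so V_u = 2.4435
Node d (S = 33): continuation = 1/1.02·[0.9333·20.3500 + 0.0667·35.2000] = 20.9216; exercise value = 22.0000 > continuation, so V_d = 22.0000 (exercise)
Node 0 (S = 55): continuation = 1/1.02·[0.9333·2.4435 + 0.0667·22.0000] = 3.6738; exercise value = 0.0000 ≤ continuation, so V_0 = 3.6738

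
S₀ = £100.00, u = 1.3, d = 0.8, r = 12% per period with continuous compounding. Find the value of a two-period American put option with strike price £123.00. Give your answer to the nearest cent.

Risk-neutral probability p = (e^0.12 − 0.8)/(1.3 − 0.8) = 0.3275/0.5000 = 0.6550
Terminal stock prices: S_uu = 169, S_ud = 104, S_dd = 64
Terminal payoffs (K − S): max(-46, 0) = 0, max(19, 0) = 19, max(59, 0) = 59
Node u (S = 130): continuation = e^(−0.12)·[0.6550·0.0000 + 0.3450·19.0000] = 5.8139; exercise value = 0.0000 ≤ continuation, so V_u = 5.8139
Node d (S = 80): continuation = e^(−0.12)·[0.6550·19.0000 + 0.3450·59.0000] = 29.0912; exercise value = 43.0000 > continuation, so V_d = 43.0000 (exercise)
Node 0 (S = 100): continuation = e^(−0.12)·[0.6550·5.8139 + 0.3450·43.0000] = 16.5351; exercise value = 23.0000 > continuation, so V_0 = 23.0000 (exercise)

£23.00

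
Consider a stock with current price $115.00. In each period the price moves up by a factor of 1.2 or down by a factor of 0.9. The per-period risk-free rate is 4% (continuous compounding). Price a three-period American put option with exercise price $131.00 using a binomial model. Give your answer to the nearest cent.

Risk-neutral probability p = (e^0.04 − 0.9)/(1.2 − 0.9) = 0.1408/0.3000 = 0.4694
Terminal stock prices: S_uuu = 198.7, S_uud = 149, S_udd = 111.8, S_ddd = 83.84
Terminal payoffs (K − S): max(-67.72, 0) = 0, max(-18.04, 0) = 0, max(19.22, 0) = 19.22, max(47.16, 0) = 47.16
Node uu (S = 165.6): continuation = e^(−0.04)·[0.4694·0.0000 + 0.5306·0.0000] = 0.0000; exercise value = 0.0000 ≤ continuation, so V_uu = 0.0000
Node ud (S = 124.2): continuation = e^(−0.04)·[0.4694·0.0000 + 0.5306·19.2200] = 9.7988; exercise value = 6.8000 ≤ continuation, so V_ud = 9.7988
Node dd (S = 93.15): continuation = e^(−0.04)·[0.4694·19.2200 + 0.5306·47.1650] = 32.7134; exercise value = 37.8500 > continuation, so V_dd = 37.8500 (exercise)
Node u (S = 138): continuation = e^(−0.04)·[0.4694·0.0000 + 0.5306·9.7988] = 4.9957; exercise value = 0.0000 ≤ continuation, so V_u = 4.9957
Node d (S = 103.5): continuation = e^(−0.04)·[0.4694·9.7988 + 0.5306·37.8500] = 23.7158; exercise value = 27.5000 > continuation, so V_d = 27.5000 (exercise)
Node 0 (S = 115): continuation = e^(−0.04)·[0.4694·4.9957 + 0.5306·27.5000] = 16.2730; exercise value = 16.0000 ≤ continuation, so V_0 = 16.2730

$16.27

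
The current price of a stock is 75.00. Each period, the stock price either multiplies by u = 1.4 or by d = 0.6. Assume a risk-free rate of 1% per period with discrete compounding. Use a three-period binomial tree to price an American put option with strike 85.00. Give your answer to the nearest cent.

Risk-neutral probability p = (1 + 0.01 − 0.6)/(1.4 − 0.6) = 0.4100/0.8000 = 0.5125
Terminal stock prices: S_uuu = 205.8, S_uud = 88.2, S_udd = 37.8, S_ddd = 16.2
Terminal payoffs (K − S): max(-120.8, 0) = 0, max(-3.2, 0) = 0, max(47.2, 0) = 47.2, max(68.8, 0) = 68.8
Node uu (S = 147): continuation = 1/1.01·[0.5125·0.0000 + 0.4875·0.0000] = 0.0000; exercise value = 0.0000 ≤ continuation, so V_uu = 0.0000
Node ud (S = 63): continuation = 1/1.01·[0.5125·0.0000 + 0.4875·47.2000] = 22.7822; exercise value = 22.0000 ≤ continuation, so V_ud = 22.7822
Node dd (S = 27): continuation = 1/1.01·[0.5125·47.2000 + 0.4875·68.8000] = 57.1584; exercise value = 58.0000 > continuation, so V_dd = 58.0000 (exercise)
Node u (S = 105): continuation = 1/1.01·[0.5125·0.0000 + 0.4875·22.7822] = 10.9963; exercise value = 0.0000 ≤ continuation, so V_u = 10.9963
Node d (S = 45): continuation = 1/1.01·[0.5125·22.7822 + 0.4875·58.0000] = 39.5553; exercise value = 40.0000 > continuation, so V_d = 40.0000 (exercise)
Node 0 (S = 75): continuation = 1/1.01·[0.5125·10.9963 + 0.4875·40.0000] = 24.8868; exercise value = 10.0000 ≤ continuation, so V_0 = 24.8868

24.89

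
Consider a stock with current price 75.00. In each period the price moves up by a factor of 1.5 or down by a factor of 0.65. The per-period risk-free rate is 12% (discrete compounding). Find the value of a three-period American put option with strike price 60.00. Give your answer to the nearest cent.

Risk-neutral probability p = (1 + 0.12 − 0.65)/(1.5 − 0.65) = 0.4700/0.8500 = 0.5529
Terminal stock prices: S_uuu = 253.1, S_uud = 109.7, S_udd = 47.53, S_ddd = 20.6
Terminal payoffs (K − S): max(-193.1, 0) = 0, max(-49.69, 0) = 0, max(12.47, 0) = 12.47, max(39.4, 0) = 39.4
Node uu (S = 168.8): continuation = 1/1.12·[0.5529·0.0000 + 0.4471·0.0000] = 0.0000; exercise value = 0.0000 ≤ continuation, so V_uu = 0.0000
Node ud (S = 73.12): continuation = 1/1.12·[0.5529·0.0000 + 0.4471·12.4687] = 4.9770; exercise value = 0.0000 ≤ continuation, so V_ud = 4.9770
Node dd (S = 31.69): continuation = 1/1.12·[0.5529·12.4687 + 0.4471·39.4031] = 21.8839; exercise value = 28.3125 > continuation, so V_dd = 28.3125 (exercise)
Node u (S = 112.5): continuation = 1/1.12·[0.5529·0.0000 + 0.4471·4.9770] = 1.9866; exercise value = 0.0000 ≤ continuation, so V_u = 1.9866
Node d (S = 48.75): continuation = 1/1.12·[0.5529·4.9770 + 0.4471·28.3125] = 13.7584; exercise value = 11.2500 ≤ continuation, so V_d = 13.7584
Node 0 (S = 75): continuation = 1/1.12·[0.5529·1.9866 + 0.4471·13.7584] = 6.4726; exercise value = 0.0000 ≤ continuation, so V_0 = 6.4726

6.47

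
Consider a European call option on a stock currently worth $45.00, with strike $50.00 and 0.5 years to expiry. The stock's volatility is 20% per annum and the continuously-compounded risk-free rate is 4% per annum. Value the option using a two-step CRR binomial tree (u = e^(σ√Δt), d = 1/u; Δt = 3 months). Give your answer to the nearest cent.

$1.34

CRR parameters: u = e^(σ√Δt) = e^(0.2·√0.25) = 1.1052, d = 1/u = 0.9048
Per-period rate: rΔt = 0.04·0.25 = 0.01, so R = e^0.01 = 1.0101
Risk-neutral probability p = (e^0.01 − 0.9048)/(1.1052 − 0.9048) = 0.1052/0.2003 = 0.5252
Terminal stock prices: S_uu = 54.96, S_ud = 45, S_dd = 36.84
Terminal payoffs (S − K): max(4.963, 0) = 4.963, max(-5, 0) = 0, max(-13.16, 0) = 0
Node u (S = 49.73): V_u = e^(−0.01)·[0.5252·4.9631 + 0.4748·0.0000] = 2.5806
Node d (S = 40.72): V_d = e^(−0.01)·[0.5252·0.0000 + 0.4748·0.0000] = 0.0000
Node 0 (S = 45): V_0 = e^(−0.01)·[0.5252·2.5806 + 0.4748·0.0000] = 1.3418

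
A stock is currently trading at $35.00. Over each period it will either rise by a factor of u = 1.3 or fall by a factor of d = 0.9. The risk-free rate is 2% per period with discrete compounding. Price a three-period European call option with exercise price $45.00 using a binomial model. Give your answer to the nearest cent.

$2.28

Risk-neutral probability p = (1 + 0.02 − 0.9)/(1.3 − 0.9) = 0.1200/0.4000 = 0.3000
Terminal stock prices: S_uuu = 76.89, S_uud = 53.24, S_udd = 36.86, S_ddd = 25.52
Terminal payoffs (S − K): max(31.89, 0) = 31.89, max(8.235, 0) = 8.235, max(-8.145, 0) = 0, max(-19.48, 0) = 0
Node uu (S = 59.15): V_uu = 1/1.02·[0.3000·31.8950 + 0.7000·8.2350] = 15.0324
Node ud (S = 40.95): V_ud = 1/1.02·[0.3000·8.2350 + 0.7000·0.0000] = 2.4221
Node dd (S = 28.35): V_dd = 1/1.02·[0.3000·0.0000 + 0.7000·0.0000] = 0.0000
Node u (S = 45.5): V_u = 1/1.02·[0.3000·15.0324 + 0.7000·2.4221] = 6.0835
Node d (S = 31.5): V_d = 1/1.02·[0.3000·2.4221 + 0.7000·0.0000] = 0.7124
Node 0 (S = 35): V_0 = 1/1.02·[0.3000·6.0835 + 0.7000·0.7124] = 2.2781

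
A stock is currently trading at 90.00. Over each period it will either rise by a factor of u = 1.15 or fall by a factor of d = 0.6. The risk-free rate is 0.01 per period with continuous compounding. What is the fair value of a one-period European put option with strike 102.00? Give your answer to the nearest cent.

Risk-neutral probability p = (e^0.01 − 0.6)/(1.15 − 0.6) = 0.4101/0.5500 = 0.7455
Terminal stock prices: S_u = 103.5, S_d = 54
Terminal payoffs (K − S): max(-1.5, 0) = 0, max(48, 0) = 48
Node 0 (S = 90): V_0 = e^(−0.01)·[0.7455·0.0000 + 0.2545·48.0000] = 12.0923

12.09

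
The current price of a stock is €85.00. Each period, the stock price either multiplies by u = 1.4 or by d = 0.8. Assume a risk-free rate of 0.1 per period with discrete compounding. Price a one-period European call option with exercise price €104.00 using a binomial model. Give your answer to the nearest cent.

€6.82

Risk-neutral probability p = (1 + 0.1 − 0.8)/(1.4 − 0.8) = 0.3000/0.6000 = 0.5000
Terminal stock prices: S_u = 119, S_d = 68
Terminal payoffs (S − K): max(15, 0) = 15, max(-36, 0) = 0
Node 0 (S = 85): V_0 = 1/1.1·[0.5000·15.0000 + 0.5000·0.0000] = 6.8182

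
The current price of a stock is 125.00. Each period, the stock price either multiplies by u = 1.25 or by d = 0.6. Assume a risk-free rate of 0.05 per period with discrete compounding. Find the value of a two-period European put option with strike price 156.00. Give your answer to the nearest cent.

Risk-neutral probability p = (1 + 0.05 − 0.6)/(1.25 − 0.6) = 0.4500/0.6500 = 0.6923
Terminal stock prices: S_uu = 195.3, S_ud = 93.75, S_dd = 45
Terminal payoffs (K − S): max(-39.31, 0) = 0, max(62.25, 0) = 62.25, max(111, 0) = 111
Node u (S = 156.2): V_u = 1/1.05·[0.6923·0.0000 + 0.3077·62.2500] = 18.2418
Node d (S = 75): V_d = 1/1.05·[0.6923·62.2500 + 0.3077·111.0000] = 73.5714
Node 0 (S = 125): V_0 = 1/1.05·[0.6923·18.2418 + 0.3077·73.5714] = 33.5869

33.59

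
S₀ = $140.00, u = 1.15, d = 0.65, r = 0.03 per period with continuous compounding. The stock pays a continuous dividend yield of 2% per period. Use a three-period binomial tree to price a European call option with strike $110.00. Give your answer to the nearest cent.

$39.24

Per-period risk-free factor R = e^0.03 = 1.0305; dividend-adjusted growth = e^(0.03−0.02) = 1.0101.
Risk-neutral probability p = (1.0101 − 0.65)/(1.15 − 0.65) = 0.3601/0.5000 = 0.7201
Terminal stock prices: S_uuu = 212.9, S_uud = 120.3, S_udd = 68.02, S_ddd = 38.45
Terminal payoffs (S − K): max(102.9, 0) = 102.9, max(10.35, 0) = 10.35, max(-41.98, 0) = 0, max(-71.55, 0) = 0
Node uu (S = 185.1): V_uu = e^(−0.03)·[0.7201·102.9225 + 0.2799·10.3475] = 74.7348
Node ud (S = 104.7): V_ud = e^(−0.03)·[0.7201·10.3475 + 0.2799·0.0000] = 7.2310
Node dd (S = 59.15): V_dd = e^(−0.03)·[0.7201·0.0000 + 0.2799·0.0000] = 0.0000
Node u (S = 161): V_u = e^(−0.03)·[0.7201·74.7348 + 0.2799·7.2310] = 54.1902
Node d (S = 91): V_d = e^(−0.03)·[0.7201·7.2310 + 0.2799·0.0000] = 5.0532
Node 0 (S = 140): V_0 = e^(−0.03)·[0.7201·54.1902 + 0.2799·5.0532] = 39.2416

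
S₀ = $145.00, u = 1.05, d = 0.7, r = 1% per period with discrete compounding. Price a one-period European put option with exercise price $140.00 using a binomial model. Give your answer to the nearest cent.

Risk-neutral probability p = (1 + 0.01 − 0.7)/(1.05 − 0.7) = 0.3100/0.3500 = 0.8857
Terminal stock prices: S_u = 152.2, S_d = 101.5
Terminal payoffs (K − S): max(-12.25, 0) = 0, max(38.5, 0) = 38.5
Node 0 (S = 145): V_0 = 1/1.01·[0.8857·0.0000 + 0.1143·38.5000] = 4.3564

$4.36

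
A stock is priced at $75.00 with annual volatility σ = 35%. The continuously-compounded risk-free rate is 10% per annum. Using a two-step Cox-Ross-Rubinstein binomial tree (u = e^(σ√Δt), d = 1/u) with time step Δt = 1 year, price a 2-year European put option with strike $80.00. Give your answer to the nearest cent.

$8.78

CRR parameters: u = e^(σ√Δt) = e^(0.35·√1) = 1.4191, d = 1/u = 0.7047
Per-period rate: rΔt = 0.1·1 = 0.1, so R = e^0.1 = 1.1052
Risk-neutral probability p = (e^0.1 − 0.7047)/(1.4191 − 0.7047) = 0.4005/0.7144 = 0.5606
Terminal stock prices: S_uu = 151, S_ud = 75, S_dd = 37.24
Terminal payoffs (K − S): max(-71.03, 0) = 0, max(5, 0) = 5, max(42.76, 0) = 42.76
Node u (S = 106.4): V_u = e^(−0.1)·[0.5606·0.0000 + 0.4394·5.0000] = 1.9879
Node d (S = 52.85): V_d = e^(−0.1)·[0.5606·5.0000 + 0.4394·42.7561] = 19.5354
Node 0 (S = 75): V_0 = e^(−0.1)·[0.5606·1.9879 + 0.4394·19.5354] = 8.7753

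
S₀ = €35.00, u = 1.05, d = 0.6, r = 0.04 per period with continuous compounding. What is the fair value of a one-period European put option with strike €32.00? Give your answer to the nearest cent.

Risk-neutral probability p = (e^0.04 − 0.6)/(1.05 − 0.6) = 0.4408/0.4500 = 0.9796
Terminal stock prices: S_u = 36.75, S_d = 21
Terminal payoffs (K − S): max(-4.75, 0) = 0, max(11, 0) = 11
Node 0 (S = 35): V_0 = e^(−0.04)·[0.9796·0.0000 + 0.0204·11.0000] = 0.2158

€0.22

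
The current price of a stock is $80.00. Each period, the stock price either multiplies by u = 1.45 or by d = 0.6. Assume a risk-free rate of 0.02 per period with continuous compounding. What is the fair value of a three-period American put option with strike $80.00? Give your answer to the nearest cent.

$21.68

Risk-neutral probability p = (e^0.02 − 0.6)/(1.45 − 0.6) = 0.4202/0.8500 = 0.4944
Terminal stock prices: S_uuu = 243.9, S_uud = 100.9, S_udd = 41.76, S_ddd = 17.28
Terminal payoffs (K − S): max(-163.9, 0) = 0, max(-20.92, 0) = 0, max(38.24, 0) = 38.24, max(62.72, 0) = 62.72
Node uu (S = 168.2): continuation = e^(−0.02)·[0.4944·0.0000 + 0.5056·0.0000] = 0.0000; exercise value = 0.0000 ≤ continuation, so V_uu = 0.0000
Node ud (S = 69.6): continuation = e^(−0.02)·[0.4944·0.0000 + 0.5056·38.2400] = 18.9530; exercise value = 10.4000 ≤ continuation, so V_ud = 18.9530
Node dd (S = 28.8): continuation = e^(−0.02)·[0.4944·38.2400 + 0.5056·62.7200] = 49.6159; exercise value = 51.2000 > continuation, so V_dd = 51.2000 (exercise)
Node u (S = 116): continuation = e^(−0.02)·[0.4944·0.0000 + 0.5056·18.9530] = 9.3937; exercise value = 0.0000 ≤ continuation, so V_u = 9.3937
Node d (S = 48): continuation = e^(−0.02)·[0.4944·18.9530 + 0.5056·51.2000] = 34.5604; exercise value = 32.0000 ≤ continuation, so V_d = 34.5604
Node 0 (S = 80): continuation = e^(−0.02)·[0.4944·9.3937 + 0.5056·34.5604] = 21.6812; exercise value = 0.0000 ≤ continuation, so V_0 = 21.6812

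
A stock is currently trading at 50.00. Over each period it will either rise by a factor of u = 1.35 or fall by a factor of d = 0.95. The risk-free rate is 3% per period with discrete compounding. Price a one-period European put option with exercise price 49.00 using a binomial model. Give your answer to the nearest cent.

1.17

Risk-neutral probability p = (1 + 0.03 − 0.95)/(1.35 − 0.95) = 0.0800/0.4000 = 0.2000
Terminal stock prices: S_u = 67.5, S_d = 47.5
Terminal payoffs (K − S): max(-18.5, 0) = 0, max(1.5, 0) = 1.5
Node 0 (S = 50): V_0 = 1/1.03·[0.2000·0.0000 + 0.8000·1.5000] = 1.1650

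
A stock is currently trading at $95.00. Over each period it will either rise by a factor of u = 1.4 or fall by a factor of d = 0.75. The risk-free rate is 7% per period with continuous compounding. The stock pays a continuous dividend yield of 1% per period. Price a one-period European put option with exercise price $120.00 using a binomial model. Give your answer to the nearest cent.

Per-period risk-free factor R = e^0.07 = 1.0725; dividend-adjusted growth = e^(0.07−0.01) = 1.0618.
Risk-neutral probability p = (1.0618 − 0.75)/(1.4 − 0.75) = 0.3118/0.6500 = 0.4797
Terminal stock prices: S_u = 133, S_d = 71.25
Terminal payoffs (K − S): max(-13, 0) = 0, max(48.75, 0) = 48.75
Node 0 (S = 95): V_0 = e^(−0.07)·[0.4797·0.0000 + 0.5203·48.7500] = 23.6476

$23.65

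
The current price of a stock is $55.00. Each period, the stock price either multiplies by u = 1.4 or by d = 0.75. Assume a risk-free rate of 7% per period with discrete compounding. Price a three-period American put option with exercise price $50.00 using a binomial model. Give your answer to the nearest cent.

$5.68

Risk-neutral probability p = (1 + 0.07 − 0.75)/(1.4 − 0.75) = 0.3200/0.6500 = 0.4923
Terminal stock prices: S_uuu = 150.9, S_uud = 80.85, S_udd = 43.31, S_ddd = 23.2
Terminal payoffs (K − S): max(-100.9, 0) = 0, max(-30.85, 0) = 0, max(6.688, 0) = 6.688, max(26.8, 0) = 26.8
Node uu (S = 107.8): continuation = 1/1.07·[0.4923·0.0000 + 0.5077·0.0000] = 0.0000; exercise value = 0.0000 ≤ continuation, so V_uu = 0.0000
Node ud (S = 57.75): continuation = 1/1.07·[0.4923·0.0000 + 0.5077·6.6875] = 3.1731; exercise value = 0.0000 ≤ continuation, so V_ud = 3.1731
Node dd (S = 30.94): continuation = 1/1.07·[0.4923·6.6875 + 0.5077·26.7969] = 15.7915; exercise value = 19.0625 > continuation, so V_dd = 19.0625 (exercise)
Node u (S = 77): continuation = 1/1.07·[0.4923·0.0000 + 0.5077·3.1731] = 1.5056; exercise value = 0.0000 ≤ continuation, so V_u = 1.5056
Node d (S = 41.25): continuation = 1/1.07·[0.4923·3.1731 + 0.5077·19.0625] = 10.5047; exercise value = 8.7500 ≤ continuation, so V_d = 10.5047
Node 0 (S = 55): continuation = 1/1.07·[0.4923·1.5056 + 0.5077·10.5047] = 5.6770; exercise value = 0.0000 ≤ continuation, so V_0 = 5.6770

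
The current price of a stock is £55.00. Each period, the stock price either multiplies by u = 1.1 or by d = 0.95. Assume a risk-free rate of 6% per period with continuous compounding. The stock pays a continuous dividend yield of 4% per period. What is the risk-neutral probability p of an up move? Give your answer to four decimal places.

p = 0.4680

Per-period risk-free factor R = e^0.06 = 1.0618; dividend-adjusted growth = e^(0.06−0.04) = 1.0202.
Risk-neutral probability p = (1.0202 − 0.95)/(1.1 − 0.95) = 0.0702/0.1500 = 0.4680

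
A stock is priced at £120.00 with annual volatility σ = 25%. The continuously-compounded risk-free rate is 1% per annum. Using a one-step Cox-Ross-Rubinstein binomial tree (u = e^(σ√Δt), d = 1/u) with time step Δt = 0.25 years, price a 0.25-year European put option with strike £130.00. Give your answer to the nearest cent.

£12.53

CRR parameters: u = e^(σ√Δt) = e^(0.25·√0.25) = 1.1331, d = 1/u = 0.8825
Per-period rate: rΔt = 0.01·0.25 = 0.0025, so R = e^0.0025 = 1.0025
Risk-neutral probability p = (e^0.0025 − 0.8825)/(1.1331 − 0.8825) = 0.1200/0.2507 = 0.4788
Terminal stock prices: S_u = 136, S_d = 105.9
Terminal payoffs (K − S): max(-5.978, 0) = 0, max(24.1, 0) = 24.1
Node 0 (S = 120): V_0 = e^(−0.0025)·[0.4788·0.0000 + 0.5212·24.1004] = 12.5303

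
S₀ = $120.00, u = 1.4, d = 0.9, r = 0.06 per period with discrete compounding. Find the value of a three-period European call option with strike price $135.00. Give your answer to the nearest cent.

$19.20

Risk-neutral probability p = (1 + 0.06 − 0.9)/(1.4 − 0.9) = 0.1600/0.5000 = 0.3200
Terminal stock prices: S_uuu = 329.3, S_uud = 211.7, S_udd = 136.1, S_ddd = 87.48
Terminal payoffs (S − K): max(194.3, 0) = 194.3, max(76.68, 0) = 76.68, max(1.08, 0) = 1.08, max(-47.52, 0) = 0
Node uu (S = 235.2): V_uu = 1/1.06·[0.3200·194.2800 + 0.6800·76.6800] = 107.8415
Node ud (S = 151.2): V_ud = 1/1.06·[0.3200·76.6800 + 0.6800·1.0800] = 23.8415
Node dd (S = 97.2): V_dd = 1/1.06·[0.3200·1.0800 + 0.6800·0.0000] = 0.3260
Node u (S = 168): V_u = 1/1.06·[0.3200·107.8415 + 0.6800·23.8415] = 47.8505
Node d (S = 108): V_d = 1/1.06·[0.3200·23.8415 + 0.6800·0.3260] = 7.4066
Node 0 (S = 120): V_0 = 1/1.06·[0.3200·47.8505 + 0.6800·7.4066] = 19.1968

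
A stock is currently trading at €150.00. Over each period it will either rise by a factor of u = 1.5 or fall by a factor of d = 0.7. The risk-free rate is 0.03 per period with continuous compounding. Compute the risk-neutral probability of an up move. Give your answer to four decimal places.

p = 0.4131

Risk-neutral probability p = (e^0.03 − 0.7)/(1.5 − 0.7) = 0.3305/0.8000 = 0.4131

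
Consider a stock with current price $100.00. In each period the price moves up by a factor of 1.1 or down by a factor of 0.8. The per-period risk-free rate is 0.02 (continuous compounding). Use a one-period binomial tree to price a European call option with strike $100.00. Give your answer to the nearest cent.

$7.19

Risk-neutral probability p = (e^0.02 − 0.8)/(1.1 − 0.8) = 0.2202/0.3000 = 0.7340
Terminal stock prices: S_u = 110, S_d = 80
Terminal payoffs (S − K): max(10, 0) = 10, max(-20, 0) = 0
Node 0 (S = 100): V_0 = e^(−0.02)·[0.7340·10.0000 + 0.2660·0.0000] = 7.1947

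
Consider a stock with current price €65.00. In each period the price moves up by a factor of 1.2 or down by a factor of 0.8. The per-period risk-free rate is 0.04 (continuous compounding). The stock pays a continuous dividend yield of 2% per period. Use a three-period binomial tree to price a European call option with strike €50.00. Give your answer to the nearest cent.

€18.24

Per-period risk-free factor R = e^0.04 = 1.0408; dividend-adjusted growth = e^(0.04−0.02) = 1.0202.
Risk-neutral probability p = (1.0202 − 0.8)/(1.2 − 0.8) = 0.2202/0.4000 = 0.5505
Terminal stock prices: S_uuu = 112.3, S_uud = 74.88, S_udd = 49.92, S_ddd = 33.28
Terminal payoffs (S − K): max(62.32, 0) = 62.32, max(24.88, 0) = 24.88, max(-0.08, 0) = 0, max(-16.72, 0) = 0
Node uu (S = 93.6): V_uu = e^(−0.04)·[0.5505·62.3200 + 0.4495·24.8800] = 43.7071
Node ud (S = 62.4): V_ud = e^(−0.04)·[0.5505·24.8800 + 0.4495·0.0000] = 13.1595
Node dd (S = 41.6): V_dd = e^(−0.04)·[0.5505·0.0000 + 0.4495·0.0000] = 0.0000
Node u (S = 78): V_u = e^(−0.04)·[0.5505·43.7071 + 0.4495·13.1595] = 28.8007
Node d (S = 52): V_d = e^(−0.04)·[0.5505·13.1595 + 0.4495·0.0000] = 6.9603
Node 0 (S = 65): V_0 = e^(−0.04)·[0.5505·28.8007 + 0.4495·6.9603] = 18.2391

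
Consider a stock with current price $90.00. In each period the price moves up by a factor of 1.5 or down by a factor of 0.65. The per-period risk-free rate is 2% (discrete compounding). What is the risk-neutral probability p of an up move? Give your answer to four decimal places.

Risk-neutral probability p = (1 + 0.02 − 0.65)/(1.5 − 0.65) = 0.3700/0.8500 = 0.4353

p = 0.4353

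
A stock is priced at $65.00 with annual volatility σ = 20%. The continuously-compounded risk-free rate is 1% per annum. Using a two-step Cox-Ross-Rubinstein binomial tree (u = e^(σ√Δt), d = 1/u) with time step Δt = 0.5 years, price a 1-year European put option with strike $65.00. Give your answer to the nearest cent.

CRR parameters: u = e^(σ√Δt) = e^(0.2·√0.5) = 1.1519, d = 1/u = 0.8681
Per-period rate: rΔt = 0.01·0.5 = 0.005, so R = e^0.005 = 1.0050
Risk-neutral probability p = (e^0.005 − 0.8681)/(1.1519 − 0.8681) = 0.1369/0.2838 = 0.4824
Terminal stock prices: S_uu = 86.25, S_ud = 65, S_dd = 48.99
Terminal payoffs (K − S): max(-21.25, 0) = 0, max(0, 0) = 0, max(16.01, 0) = 16.01
Node u (S = 74.87): V_u = e^(−0.005)·[0.4824·0.0000 + 0.5176·0.0000] = 0.0000
Node d (S = 56.43): V_d = e^(−0.005)·[0.4824·0.0000 + 0.5176·16.0135] = 8.2478
Node 0 (S = 65): V_0 = e^(−0.005)·[0.4824·0.0000 + 0.5176·8.2478] = 4.2480

$4.25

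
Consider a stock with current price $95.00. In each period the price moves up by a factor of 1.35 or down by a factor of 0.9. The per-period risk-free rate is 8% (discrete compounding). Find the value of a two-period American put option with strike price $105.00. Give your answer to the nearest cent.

Risk-neutral probability p = (1 + 0.08 − 0.9)/(1.35 − 0.9) = 0.1800/0.4500 = 0.4000
Terminal stock prices: S_uu = 173.1, S_ud = 115.4, S_dd = 76.95
Terminal payoffs (K − S): max(-68.14, 0) = 0, max(-10.42, 0) = 0, max(28.05, 0) = 28.05
Node u (S = 128.2): continuation = 1/1.08·[0.4000·0.0000 + 0.6000·0.0000] = 0.0000; exercise value = 0.0000 ≤ continuation, so V_u = 0.0000
Node d (S = 85.5): continuation = 1/1.08·[0.4000·0.0000 + 0.6000·28.0500] = 15.5833; exercise value = 19.5000 > continuation, so V_d = 19.5000 (exercise)
Node 0 (S = 95): continuation = 1/1.08·[0.4000·0.0000 + 0.6000·19.5000] = 10.8333; exercise value = 10.0000 ≤ continuation, so V_0 = 10.8333

$10.83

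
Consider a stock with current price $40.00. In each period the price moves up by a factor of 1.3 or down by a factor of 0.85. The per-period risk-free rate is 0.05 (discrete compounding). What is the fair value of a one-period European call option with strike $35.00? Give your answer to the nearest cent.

Risk-neutral probability p = (1 + 0.05 − 0.85)/(1.3 − 0.85) = 0.2000/0.4500 = 0.4444
Terminal stock prices: S_u = 52, S_d = 34
Terminal payoffs (S − K): max(17, 0) = 17, max(-1, 0) = 0
Node 0 (S = 40): V_0 = 1/1.05·[0.4444·17.0000 + 0.5556·0.0000] = 7.1958

$7.20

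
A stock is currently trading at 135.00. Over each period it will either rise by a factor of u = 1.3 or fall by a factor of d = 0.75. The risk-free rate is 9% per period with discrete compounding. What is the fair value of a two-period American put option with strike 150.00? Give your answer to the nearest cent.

20.73

Risk-neutral probability p = (1 + 0.09 − 0.75)/(1.3 − 0.75) = 0.3400/0.5500 = 0.6182
Terminal stock prices: S_uu = 228.2, S_ud = 131.6, S_dd = 75.94
Terminal payoffs (K − S): max(-78.15, 0) = 0, max(18.38, 0) = 18.38, max(74.06, 0) = 74.06
Node u (S = 175.5): continuation = 1/1.09·[0.6182·0.0000 + 0.3818·18.3750] = 6.4366; exercise value = 0.0000 ≤ continuation, so V_u = 6.4366
Node d (S = 101.2): continuation = 1/1.09·[0.6182·18.3750 + 0.3818·74.0625] = 36.3647; exercise value = 48.7500 > continuation, so V_d = 48.7500 (exercise)
Node 0 (S = 135): continuation = 1/1.09·[0.6182·6.4366 + 0.3818·48.7500] = 20.7272; exercise value = 15.0000 ≤ continuation, so V_0 = 20.7272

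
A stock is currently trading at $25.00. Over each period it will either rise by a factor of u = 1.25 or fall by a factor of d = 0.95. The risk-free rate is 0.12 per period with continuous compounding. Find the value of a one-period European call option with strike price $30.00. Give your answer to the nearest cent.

Risk-neutral probability p = (e^0.12 − 0.95)/(1.25 − 0.95) = 0.1775/0.3000 = 0.5917
Terminal stock prices: S_u = 31.25, S_d = 23.75
Terminal payoffs (S − K): max(1.25, 0) = 1.25, max(-6.25, 0) = 0
Node 0 (S = 25): V_0 = e^(−0.12)·[0.5917·1.2500 + 0.4083·0.0000] = 0.6559

$0.66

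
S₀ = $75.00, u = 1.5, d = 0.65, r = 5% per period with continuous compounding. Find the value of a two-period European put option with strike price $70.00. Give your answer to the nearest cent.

Risk-neutral probability p = (e^0.05 − 0.65)/(1.5 − 0.65) = 0.4013/0.8500 = 0.4721
Terminal stock prices: S_uu = 168.8, S_ud = 73.12, S_dd = 31.69
Terminal payoffs (K − S): max(-98.75, 0) = 0, max(-3.125, 0) = 0, max(38.31, 0) = 38.31
Node u (S = 112.5): V_u = e^(−0.05)·[0.4721·0.0000 + 0.5279·0.0000] = 0.0000
Node d (S = 48.75): V_d = e^(−0.05)·[0.4721·0.0000 + 0.5279·38.3125] = 19.2394
Node 0 (S = 75): V_0 = e^(−0.05)·[0.4721·0.0000 + 0.5279·19.2394] = 9.6614

$9.66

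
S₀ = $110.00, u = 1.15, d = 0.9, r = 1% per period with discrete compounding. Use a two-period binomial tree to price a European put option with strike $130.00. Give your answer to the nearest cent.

Risk-neutral probability p = (1 + 0.01 − 0.9)/(1.15 − 0.9) = 0.1100/0.2500 = 0.4400
Terminal stock prices: S_uu = 145.5, S_ud = 113.8, S_dd = 89.1
Terminal payoffs (K − S): max(-15.47, 0) = 0, max(16.15, 0) = 16.15, max(40.9, 0) = 40.9
Node u (S = 126.5): V_u = 1/1.01·[0.4400·0.0000 + 0.5600·16.1500] = 8.9545
Node d (S = 99): V_d = 1/1.01·[0.4400·16.1500 + 0.5600·40.9000] = 29.7129
Node 0 (S = 110): V_0 = 1/1.01·[0.4400·8.9545 + 0.5600·29.7129] = 20.3754

$20.38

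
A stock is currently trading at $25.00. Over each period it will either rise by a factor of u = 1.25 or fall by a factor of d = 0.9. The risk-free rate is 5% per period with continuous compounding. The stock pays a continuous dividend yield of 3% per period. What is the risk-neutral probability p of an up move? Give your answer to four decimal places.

Per-period risk-free factor R = e^0.05 = 1.0513; dividend-adjusted growth = e^(0.05−0.03) = 1.0202.
Risk-neutral probability p = (1.0202 − 0.9)/(1.25 − 0.9) = 0.1202/0.3500 = 0.3434

p = 0.3434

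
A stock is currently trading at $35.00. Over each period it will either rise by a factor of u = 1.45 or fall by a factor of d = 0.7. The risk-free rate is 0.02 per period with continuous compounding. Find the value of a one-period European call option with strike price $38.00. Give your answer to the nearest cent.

Risk-neutral probability p = (e^0.02 − 0.7)/(1.45 − 0.7) = 0.3202/0.7500 = 0.4269
Terminal stock prices: S_u = 50.75, S_d = 24.5
Terminal payoffs (S − K): max(12.75, 0) = 12.75, max(-13.5, 0) = 0
Node 0 (S = 35): V_0 = e^(−0.02)·[0.4269·12.7500 + 0.5731·0.0000] = 5.3356

$5.34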